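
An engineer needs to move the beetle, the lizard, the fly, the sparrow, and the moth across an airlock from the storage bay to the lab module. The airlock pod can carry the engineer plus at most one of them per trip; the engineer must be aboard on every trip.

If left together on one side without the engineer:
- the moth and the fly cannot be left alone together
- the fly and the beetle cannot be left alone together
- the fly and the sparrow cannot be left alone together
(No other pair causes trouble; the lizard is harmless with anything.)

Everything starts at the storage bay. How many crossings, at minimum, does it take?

Following every safe sequence of crossings from the start, the most of the 5 that can be at the lab module as the airlock pod arrives there on crossings 1, 3, 5 is 1, 2, 3 respectively; the best ever achieved is 3 of 5.
From crossing 7 on, no configuration arises that was not already reachable earlier: only 18 distinct safe configurations (who is on which side, and where the airlock pod is) can ever be reached, none of them has everyone across, and every continuation just revisits them. So no valid plan exists.

impossible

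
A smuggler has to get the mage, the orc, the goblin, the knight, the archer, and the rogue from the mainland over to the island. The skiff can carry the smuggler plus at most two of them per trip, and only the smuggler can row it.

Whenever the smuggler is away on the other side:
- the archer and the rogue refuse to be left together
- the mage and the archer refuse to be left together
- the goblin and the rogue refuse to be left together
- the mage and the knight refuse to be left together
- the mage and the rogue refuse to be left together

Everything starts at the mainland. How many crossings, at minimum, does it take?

Counting alone: the smuggler can take at most 2 across per trip to the island, so moving all 6 needs at least 3 loaded trips out, with a return between consecutive ones — at least 5 crossings.
The safety rule pushes this higher. Following every safe sequence of crossings, the most of the 6 that can be at the island as the skiff arrives there on crossings 5, 7 is 4, 5 respectively — never all 6.
So no plan with fewer than 9 crossings exists, and this one achieves 9:
1. Smuggler goes to the island with the mage and the rogue.
2. Smuggler goes back to the mainland with the mage.
3. Smuggler goes to the island with the mage and the orc.
4. Smuggler goes back to the mainland with the mage.
5. Smuggler goes to the island with the goblin and the mage.
6. Smuggler goes back to the mainland with the rogue.
7. Smuggler goes to the island with the archer and the knight.
8. Smuggler goes back to the mainland with the mage.
9. Smuggler goes to the island with the mage and the rogue.

9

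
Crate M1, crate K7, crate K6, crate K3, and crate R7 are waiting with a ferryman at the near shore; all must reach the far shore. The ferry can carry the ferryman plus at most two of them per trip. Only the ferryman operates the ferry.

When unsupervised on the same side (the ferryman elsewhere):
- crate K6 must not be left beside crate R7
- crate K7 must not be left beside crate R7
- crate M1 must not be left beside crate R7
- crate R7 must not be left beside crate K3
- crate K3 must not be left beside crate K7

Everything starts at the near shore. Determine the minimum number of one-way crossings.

7

Counting alone: the ferryman can take at most 2 across per trip to the far shore, so moving all 5 needs at least 3 loaded trips out, with a return between consecutive ones — at least 5 crossings.
The safety rule pushes this higher. Following every safe sequence of crossings, the most of the 5 that can be at the far shore as the ferry arrives there on crossing 5 is 4 — never all 5.
So no plan with fewer than 7 crossings exists, and this one achieves 7:
1. Ferryman goes to the far shore with crate K7 and crate R7.  [the near shore: crate K3, crate K6, crate M1 | the far shore: crate K7, crate R7]
2. Ferryman goes back to the near shore with crate K7.  [the near shore: crate K3, crate K6, crate K7, crate M1 | the far shore: crate R7]
3. Ferryman goes to the far shore with crate K7 and crate M1.  [the near shore: crate K3, crate K6 | the far shore: crate K7, crate M1, crate R7]
4. Ferryman goes back to the near shore with crate R7.  [the near shore: crate K3, crate K6, crate R7 | the far shore: crate K7, crate M1]
5. Ferryman goes to the far shore with crate K3 and crate K6.  [the near shore: crate R7 | the far shore: crate K3, crate K6, crate K7, crate M1]
6. Ferryman goes back to the near shore with crate K7.  [the near shore: crate K7, crate R7 | the far shore: crate K3, crate K6, crate M1]
7. Ferryman goes to the far shore with crate K7 and crate R7.  [the near shore: — | the far shore: crate K3, crate K6, crate K7, crate M1, crate R7]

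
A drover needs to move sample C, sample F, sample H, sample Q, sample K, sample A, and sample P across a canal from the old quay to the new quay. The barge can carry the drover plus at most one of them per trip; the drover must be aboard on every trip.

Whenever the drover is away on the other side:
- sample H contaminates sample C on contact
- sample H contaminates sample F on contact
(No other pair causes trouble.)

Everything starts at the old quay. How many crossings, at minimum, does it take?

15

Counting alone: the drover can take at most 1 across per trip to the new quay, so moving all 7 needs at least 7 loaded trips out, with a return between consecutive ones — at least 13 crossings.
The safety rule pushes this higher. Following every safe sequence of crossings, the most of the 7 that can be at the new quay as the barge arrives there on crossing 13 is 6 — never all 7.
So no plan with fewer than 15 crossings exists, and this one achieves 15:
1. Drover goes to the new quay with sample H.  [the old quay: sample A, sample C, sample F, sample K, sample P, sample Q | the new quay: sample H]
2. Drover goes back to the old quay alone.  [the old quay: sample A, sample C, sample F, sample K, sample P, sample Q | the new quay: sample H]
3. Drover goes to the new quay with sample C.  [the old quay: sample A, sample F, sample K, sample P, sample Q | the new quay: sample C, sample H]
4. Drover goes back to the old quay with sample H.  [the old quay: sample A, sample F, sample H, sample K, sample P, sample Q | the new quay: sample C]
5. Drover goes to the new quay with sample F.  [the old quay: sample A, sample H, sample K, sample P, sample Q | the new quay: sample C, sample F]
6. Drover goes back to the old quay alone.  [the old quay: sample A, sample H, sample K, sample P, sample Q | the new quay: sample C, sample F]
7. Drover goes to the new quay with sample Q.  [the old quay: sample A, sample H, sample K, sample P | the new quay: sample C, sample F, sample Q]
8. Drover goes back to the old quay alone.  [the old quay: sample A, sample H, sample K, sample P | the new quay: sample C, sample F, sample Q]
9. Drover goes to the new quay with sample K.  [the old quay: sample A, sample H, sample P | the new quay: sample C, sample F, sample K, sample Q]
10. Drover goes back to the old quay alone.  [the old quay: sample A, sample H, sample P | the new quay: sample C, sample F, sample K, sample Q]
11. Drover goes to the new quay with sample A.  [the old quay: sample H, sample P | the new quay: sample A, sample C, sample F, sample K, sample Q]
12. Drover goes back to the old quay alone.  [the old quay: sample H, sample P | the new quay: sample A, sample C, sample F, sample K, sample Q]
13. Drover goes to the new quay with sample P.  [the old quay: sample H | the new quay: sample A, sample C, sample F, sample K, sample P, sample Q]
14. Drover goes back to the old quay alone.  [the old quay: sample H | the new quay: sample A, sample C, sample F, sample K, sample P, sample Q]
15. Drover goes to the new quay with sample H.  [the old quay: — | the new quay: sample A, sample C, sample F, sample H, sample K, sample P, sample Q]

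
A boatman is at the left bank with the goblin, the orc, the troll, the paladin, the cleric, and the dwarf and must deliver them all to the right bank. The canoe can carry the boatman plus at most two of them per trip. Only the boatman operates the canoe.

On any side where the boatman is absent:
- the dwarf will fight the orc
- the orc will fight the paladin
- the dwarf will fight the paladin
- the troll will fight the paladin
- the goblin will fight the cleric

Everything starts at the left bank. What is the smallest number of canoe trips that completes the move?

impossible

Whatever the first load, the items left behind include a forbidden pair without the boatman. No opening move is safe, so no plan exists.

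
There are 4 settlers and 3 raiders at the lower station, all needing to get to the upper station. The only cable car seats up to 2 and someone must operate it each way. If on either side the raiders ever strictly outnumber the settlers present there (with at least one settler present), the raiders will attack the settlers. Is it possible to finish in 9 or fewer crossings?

Counting alone: each trip to the upper station takes at most 2 across and each return brings at least 1 back, so after t trips out (and t−1 returns) at most 2t − (t−1) of the 7 are across; that first reaches 7 at t = 6, so at least 11 crossings are needed.
Since 9 < 11, 9 crossings cannot be enough. (The shortest complete plan in fact takes 11:)
1. 2 raiders → the upper station.  (the lower station: 4S 1R; the upper station: 0S 2R)
2. 1 raider ← the lower station.  (the lower station: 4S 2R; the upper station: 0S 1R)
3. 2 raiders → the upper station.  (the lower station: 4S 0R; the upper station: 0S 3R)
4. 1 raider ← the lower station.  (the lower station: 4S 1R; the upper station: 0S 2R)
5. 2 settlers → the upper station.  (the lower station: 2S 1R; the upper station: 2S 2R)
6. 1 raider ← the lower station.  (the lower station: 2S 2R; the upper station: 2S 1R)
7. 1 settler and 1 raider → the upper station.  (the lower station: 1S 1R; the upper station: 3S 2R)
8. 1 settler ← the lower station.  (the lower station: 2S 1R; the upper station: 2S 2R)
9. 1 settler and 1 raider → the upper station.  (the lower station: 1S 0R; the upper station: 3S 3R)
10. 1 raider ← the lower station.  (the lower station: 1S 1R; the upper station: 3S 2R)
11. 1 settler and 1 raider → the upper station.  (the lower station: 0S 0R; the upper station: 4S 3R)

No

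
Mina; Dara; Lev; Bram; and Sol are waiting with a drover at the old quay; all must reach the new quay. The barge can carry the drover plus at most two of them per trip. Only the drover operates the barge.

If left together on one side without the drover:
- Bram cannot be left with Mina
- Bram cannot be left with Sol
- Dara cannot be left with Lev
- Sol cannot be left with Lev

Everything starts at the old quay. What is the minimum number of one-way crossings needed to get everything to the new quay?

7

Counting alone: the drover can take at most 2 across per trip to the new quay, so moving all 5 needs at least 3 loaded trips out, with a return between consecutive ones — at least 5 crossings.
The safety rule pushes this higher. Following every safe sequence of crossings, the most of the 5 that can be at the new quay as the barge arrives there on crossing 5 is 4 — never all 5.
So no plan with fewer than 7 crossings exists, and this one achieves 7:
1. Drover goes to the new quay with Bram and Lev.
2. Drover goes back to the old quay alone.
3. Drover goes to the new quay with Mina.
4. Drover goes back to the old quay with Bram.
5. Drover goes to the new quay with Dara and Sol.
6. Drover goes back to the old quay with Lev.
7. Drover goes to the new quay with Bram and Lev.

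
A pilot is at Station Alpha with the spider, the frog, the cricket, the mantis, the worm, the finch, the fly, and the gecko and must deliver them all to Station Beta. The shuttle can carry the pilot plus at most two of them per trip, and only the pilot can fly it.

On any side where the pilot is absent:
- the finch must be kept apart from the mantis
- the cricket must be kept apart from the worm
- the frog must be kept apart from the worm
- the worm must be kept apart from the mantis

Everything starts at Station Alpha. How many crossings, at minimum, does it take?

9

Counting alone: the pilot can take at most 2 across per trip to Station Beta, so moving all 8 needs at least 4 loaded trips out, with a return between consecutive ones — at least 7 crossings.
The safety rule pushes this higher. Following every safe sequence of crossings, the most of the 8 that can be at Station Beta as the shuttle arrives there on crossing 7 is 7 — never all 8.
So no plan with fewer than 9 crossings exists, and this one achieves 9:
1. Pilot goes to Station Beta with the mantis and the worm.  [Station Alpha: the cricket, the finch, the fly, the frog, the gecko, the spider | Station Beta: the mantis, the worm]
2. Pilot goes back to Station Alpha with the mantis.  [Station Alpha: the cricket, the finch, the fly, the frog, the gecko, the mantis, the spider | Station Beta: the worm]
3. Pilot goes to Station Beta with the mantis and the spider.  [Station Alpha: the cricket, the finch, the fly, the frog, the gecko | Station Beta: the mantis, the spider, the worm]
4. Pilot goes back to Station Alpha with the worm.  [Station Alpha: the cricket, the finch, the fly, the frog, the gecko, the worm | Station Beta: the mantis, the spider]
5. Pilot goes to Station Beta with the cricket and the frog.  [Station Alpha: the finch, the fly, the gecko, the worm | Station Beta: the cricket, the frog, the mantis, the spider]
6. Pilot goes back to Station Alpha alone.  [Station Alpha: the finch, the fly, the gecko, the worm | Station Beta: the cricket, the frog, the mantis, the spider]
7. Pilot goes to Station Beta with the fly and the gecko.  [Station Alpha: the finch, the worm | Station Beta: the cricket, the fly, the frog, the gecko, the mantis, the spider]
8. Pilot goes back to Station Alpha alone.  [Station Alpha: the finch, the worm | Station Beta: the cricket, the fly, the frog, the gecko, the mantis, the spider]
9. Pilot goes to Station Beta with the finch and the worm.  [Station Alpha: — | Station Beta: the cricket, the finch, the fly, the frog, the gecko, the mantis, the spider, the worm]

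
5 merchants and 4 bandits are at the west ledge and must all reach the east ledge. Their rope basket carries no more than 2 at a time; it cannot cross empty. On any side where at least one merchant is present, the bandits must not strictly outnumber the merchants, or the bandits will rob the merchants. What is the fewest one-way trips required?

Counting alone: each trip to the east ledge takes at most 2 across and each return brings at least 1 back, so after t trips out (and t−1 returns) at most 2t − (t−1) of the 9 are across; that first reaches 9 at t = 8, so at least 15 crossings are needed.
The plan below uses exactly 15 crossings, so it is optimal:
1. 2 bandits → the east ledge.  (the west ledge: 5M 2B; the east ledge: 0M 2B)
2. 1 bandit ← the west ledge.  (the west ledge: 5M 3B; the east ledge: 0M 1B)
3. 2 bandits → the east ledge.  (the west ledge: 5M 1B; the east ledge: 0M 3B)
4. 1 bandit ← the west ledge.  (the west ledge: 5M 2B; the east ledge: 0M 2B)
5. 2 merchants → the east ledge.  (the west ledge: 3M 2B; the east ledge: 2M 2B)
6. 1 bandit ← the west ledge.  (the west ledge: 3M 3B; the east ledge: 2M 1B)
7. 1 merchant and 1 bandit → the east ledge.  (the west ledge: 2M 2B; the east ledge: 3M 2B)
8. 1 merchant ← the west ledge.  (the west ledge: 3M 2B; the east ledge: 2M 2B)
9. 1 merchant and 1 bandit → the east ledge.  (the west ledge: 2M 1B; the east ledge: 3M 3B)
10. 1 bandit ← the west ledge.  (the west ledge: 2M 2B; the east ledge: 3M 2B)
11. 1 merchant and 1 bandit → the east ledge.  (the west ledge: 1M 1B; the east ledge: 4M 3B)
12. 1 merchant ← the west ledge.  (the west ledge: 2M 1B; the east ledge: 3M 3B)
13. 1 merchant and 1 bandit → the east ledge.  (the west ledge: 1M 0B; the east ledge: 4M 4B)
14. 1 bandit ← the west ledge.  (the west ledge: 1M 1B; the east ledge: 4M 3B)
15. 1 merchant and 1 bandit → the east ledge.  (the west ledge: 0M 0B; the east ledge: 5M 4B)

15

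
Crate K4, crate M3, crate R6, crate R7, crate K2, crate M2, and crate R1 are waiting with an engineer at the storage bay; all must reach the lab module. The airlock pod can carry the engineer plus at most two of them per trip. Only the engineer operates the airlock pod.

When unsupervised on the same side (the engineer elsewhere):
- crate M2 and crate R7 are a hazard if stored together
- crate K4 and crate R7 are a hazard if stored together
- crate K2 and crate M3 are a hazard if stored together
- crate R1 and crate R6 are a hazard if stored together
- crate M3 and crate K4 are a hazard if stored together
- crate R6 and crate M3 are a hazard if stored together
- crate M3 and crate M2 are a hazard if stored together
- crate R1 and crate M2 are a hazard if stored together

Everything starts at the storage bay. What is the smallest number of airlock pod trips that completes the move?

Whatever the first load, the items left behind include a forbidden pair without the engineer. No opening move is safe, so no plan exists.

impossible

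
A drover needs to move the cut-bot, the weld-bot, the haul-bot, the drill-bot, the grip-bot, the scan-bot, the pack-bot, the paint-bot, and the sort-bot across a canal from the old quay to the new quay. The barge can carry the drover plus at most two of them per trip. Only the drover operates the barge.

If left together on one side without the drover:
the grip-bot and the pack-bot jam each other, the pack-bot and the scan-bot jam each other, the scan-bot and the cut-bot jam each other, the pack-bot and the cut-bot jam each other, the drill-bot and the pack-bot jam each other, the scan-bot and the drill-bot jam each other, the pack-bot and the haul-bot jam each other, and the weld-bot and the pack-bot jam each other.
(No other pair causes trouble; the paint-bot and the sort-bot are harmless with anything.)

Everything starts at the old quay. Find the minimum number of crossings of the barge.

Counting alone: the drover can take at most 2 across per trip to the new quay, so moving all 9 needs at least 5 loaded trips out, with a return between consecutive ones — at least 9 crossings.
The safety rule pushes this higher. Following every safe sequence of crossings, the most of the 9 that can be at the new quay as the barge arrives there on crossings 9, 11, 13 is 6, 7, 8 respectively — never all 9.
So no plan with fewer than 15 crossings exists, and this one achieves 15:
1. Drover goes to the new quay with the pack-bot and the scan-bot.  [the old quay: the cut-bot, the drill-bot, the grip-bot, the haul-bot, the paint-bot, the sort-bot, the weld-bot | the new quay: the pack-bot, the scan-bot]
2. Drover goes back to the old quay with the scan-bot.  [the old quay: the cut-bot, the drill-bot, the grip-bot, the haul-bot, the paint-bot, the scan-bot, the sort-bot, the weld-bot | the new quay: the pack-bot]
3. Drover goes to the new quay with the cut-bot and the drill-bot.  [the old quay: the grip-bot, the haul-bot, the paint-bot, the scan-bot, the sort-bot, the weld-bot | the new quay: the cut-bot, the drill-bot, the pack-bot]
4. Drover goes back to the old quay with the pack-bot.  [the old quay: the grip-bot, the haul-bot, the pack-bot, the paint-bot, the scan-bot, the sort-bot, the weld-bot | the new quay: the cut-bot, the drill-bot]
5. Drover goes to the new quay with the pack-bot and the weld-bot.  [the old quay: the grip-bot, the haul-bot, the paint-bot, the scan-bot, the sort-bot | the new quay: the cut-bot, the drill-bot, the pack-bot, the weld-bot]
6. Drover goes back to the old quay with the pack-bot.  [the old quay: the grip-bot, the haul-bot, the pack-bot, the paint-bot, the scan-bot, the sort-bot | the new quay: the cut-bot, the drill-bot, the weld-bot]
7. Drover goes to the new quay with the haul-bot and the pack-bot.  [the old quay: the grip-bot, the paint-bot, the scan-bot, the sort-bot | the new quay: the cut-bot, the drill-bot, the haul-bot, the pack-bot, the weld-bot]
8. Drover goes back to the old quay with the pack-bot.  [the old quay: the grip-bot, the pack-bot, the paint-bot, the scan-bot, the sort-bot | the new quay: the cut-bot, the drill-bot, the haul-bot, the weld-bot]
9. Drover goes to the new quay with the grip-bot and the scan-bot.  [the old quay: the pack-bot, the paint-bot, the sort-bot | the new quay: the cut-bot, the drill-bot, the grip-bot, the haul-bot, the scan-bot, the weld-bot]
10. Drover goes back to the old quay with the scan-bot.  [the old quay: the pack-bot, the paint-bot, the scan-bot, the sort-bot | the new quay: the cut-bot, the drill-bot, the grip-bot, the haul-bot, the weld-bot]
11. Drover goes to the new quay with the paint-bot and the scan-bot.  [the old quay: the pack-bot, the sort-bot | the new quay: the cut-bot, the drill-bot, the grip-bot, the haul-bot, the paint-bot, the scan-bot, the weld-bot]
12. Drover goes back to the old quay with the scan-bot.  [the old quay: the pack-bot, the scan-bot, the sort-bot | the new quay: the cut-bot, the drill-bot, the grip-bot, the haul-bot, the paint-bot, the weld-bot]
13. Drover goes to the new quay with the scan-bot and the sort-bot.  [the old quay: the pack-bot | the new quay: the cut-bot, the drill-bot, the grip-bot, the haul-bot, the paint-bot, the scan-bot, the sort-bot, the weld-bot]
14. Drover goes back to the old quay with the scan-bot.  [the old quay: the pack-bot, the scan-bot | the new quay: the cut-bot, the drill-bot, the grip-bot, the haul-bot, the paint-bot, the sort-bot, the weld-bot]
15. Drover goes to the new quay with the pack-bot and the scan-bot.  [the old quay: — | the new quay: the cut-bot, the drill-bot, the grip-bot, the haul-bot, the pack-bot, the paint-bot, the scan-bot, the sort-bot, the weld-bot]

15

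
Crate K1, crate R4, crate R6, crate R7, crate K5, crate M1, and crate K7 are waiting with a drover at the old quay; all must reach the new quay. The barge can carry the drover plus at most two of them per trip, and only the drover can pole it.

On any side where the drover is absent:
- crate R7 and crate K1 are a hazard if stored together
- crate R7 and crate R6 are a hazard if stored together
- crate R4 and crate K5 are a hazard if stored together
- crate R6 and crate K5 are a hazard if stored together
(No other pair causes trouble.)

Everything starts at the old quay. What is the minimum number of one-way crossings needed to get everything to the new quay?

9

Counting alone: the drover can take at most 2 across per trip to the new quay, so moving all 7 needs at least 4 loaded trips out, with a return between consecutive ones — at least 7 crossings.
The safety rule pushes this higher. Following every safe sequence of crossings, the most of the 7 that can be at the new quay as the barge arrives there on crossing 7 is 6 — never all 7.
So no plan with fewer than 9 crossings exists, and this one achieves 9:
1. Drover goes to the new quay with crate K5 and crate R7.  [the old quay: crate K1, crate K7, crate M1, crate R4, crate R6 | the new quay: crate K5, crate R7]
2. Drover goes back to the old quay alone.  [the old quay: crate K1, crate K7, crate M1, crate R4, crate R6 | the new quay: crate K5, crate R7]
3. Drover goes to the new quay with crate K1.  [the old quay: crate K7, crate M1, crate R4, crate R6 | the new quay: crate K1, crate K5, crate R7]
4. Drover goes back to the old quay with crate R7.  [the old quay: crate K7, crate M1, crate R4, crate R6, crate R7 | the new quay: crate K1, crate K5]
5. Drover goes to the new quay with crate R4 and crate R6.  [the old quay: crate K7, crate M1, crate R7 | the new quay: crate K1, crate K5, crate R4, crate R6]
6. Drover goes back to the old quay with crate K5.  [the old quay: crate K5, crate K7, crate M1, crate R7 | the new quay: crate K1, crate R4, crate R6]
7. Drover goes to the new quay with crate K7 and crate M1.  [the old quay: crate K5, crate R7 | the new quay: crate K1, crate K7, crate M1, crate R4, crate R6]
8. Drover goes back to the old quay alone.  [the old quay: crate K5, crate R7 | the new quay: crate K1, crate K7, crate M1, crate R4, crate R6]
9. Drover goes to the new quay with crate K5 and crate R7.  [the old quay: — | the new quay: crate K1, crate K5, crate K7, crate M1, crate R4, crate R6, crate R7]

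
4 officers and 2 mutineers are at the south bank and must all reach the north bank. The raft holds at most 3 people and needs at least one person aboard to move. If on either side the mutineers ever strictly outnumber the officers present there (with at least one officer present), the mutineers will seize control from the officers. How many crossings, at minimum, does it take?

5

Counting alone: each trip to the north bank takes at most 3 across and each return brings at least 1 back, so after t trips out (and t−1 returns) at most 3t − (t−1) of the 6 are across; that first reaches 6 at t = 3, so at least 5 crossings are needed.
The plan below uses exactly 5 crossings, so it is optimal:
1. 2 mutineers → the north bank.  (the south bank: 4O 0M; the north bank: 0O 2M)
2. 1 mutineer ← the south bank.  (the south bank: 4O 1M; the north bank: 0O 1M)
3. 2 officers and 1 mutineer → the north bank.  (the south bank: 2O 0M; the north bank: 2O 2M)
4. 1 mutineer ← the south bank.  (the south bank: 2O 1M; the north bank: 2O 1M)
5. 2 officers and 1 mutineer → the north bank.  (the south bank: 0O 0M; the north bank: 4O 2M)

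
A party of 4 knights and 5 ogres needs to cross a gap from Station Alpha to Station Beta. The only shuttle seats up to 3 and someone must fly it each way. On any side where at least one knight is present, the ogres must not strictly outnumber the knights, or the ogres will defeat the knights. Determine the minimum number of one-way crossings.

impossible

The ogres already outnumber the knights at Station Alpha before anyone moves, so the starting position itself is disallowed.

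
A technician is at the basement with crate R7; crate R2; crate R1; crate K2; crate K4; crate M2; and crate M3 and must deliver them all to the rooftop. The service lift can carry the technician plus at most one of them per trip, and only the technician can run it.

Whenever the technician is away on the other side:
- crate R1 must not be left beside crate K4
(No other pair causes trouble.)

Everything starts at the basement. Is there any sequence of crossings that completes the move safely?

1. Technician goes to the rooftop with crate R1.  [the basement: crate K2, crate K4, crate M2, crate M3, crate R2, crate R7 | the rooftop: crate R1]
2. Technician goes back to the basement alone.  [the basement: crate K2, crate K4, crate M2, crate M3, crate R2, crate R7 | the rooftop: crate R1]
3. Technician goes to the rooftop with crate R7.  [the basement: crate K2, crate K4, crate M2, crate M3, crate R2 | the rooftop: crate R1, crate R7]
4. Technician goes back to the basement alone.  [the basement: crate K2, crate K4, crate M2, crate M3, crate R2 | the rooftop: crate R1, crate R7]
5. Technician goes to the rooftop with crate R2.  [the basement: crate K2, crate K4, crate M2, crate M3 | the rooftop: crate R1, crate R2, crate R7]
6. Technician goes back to the basement alone.  [the basement: crate K2, crate K4, crate M2, crate M3 | the rooftop: crate R1, crate R2, crate R7]
7. Technician goes to the rooftop with crate K2.  [the basement: crate K4, crate M2, crate M3 | the rooftop: crate K2, crate R1, crate R2, crate R7]
8. Technician goes back to the basement alone.  [the basement: crate K4, crate M2, crate M3 | the rooftop: crate K2, crate R1, crate R2, crate R7]
9. Technician goes to the rooftop with crate M2.  [the basement: crate K4, crate M3 | the rooftop: crate K2, crate M2, crate R1, crate R2, crate R7]
10. Technician goes back to the basement alone.  [the basement: crate K4, crate M3 | the rooftop: crate K2, crate M2, crate R1, crate R2, crate R7]
11. Technician goes to the rooftop with crate M3.  [the basement: crate K4 | the rooftop: crate K2, crate M2, crate M3, crate R1, crate R2, crate R7]
12. Technician goes back to the basement alone.  [the basement: crate K4 | the rooftop: crate K2, crate M2, crate M3, crate R1, crate R2, crate R7]
13. Technician goes to the rooftop with crate K4.  [the basement: — | the rooftop: crate K2, crate K4, crate M2, crate M3, crate R1, crate R2, crate R7]

Yes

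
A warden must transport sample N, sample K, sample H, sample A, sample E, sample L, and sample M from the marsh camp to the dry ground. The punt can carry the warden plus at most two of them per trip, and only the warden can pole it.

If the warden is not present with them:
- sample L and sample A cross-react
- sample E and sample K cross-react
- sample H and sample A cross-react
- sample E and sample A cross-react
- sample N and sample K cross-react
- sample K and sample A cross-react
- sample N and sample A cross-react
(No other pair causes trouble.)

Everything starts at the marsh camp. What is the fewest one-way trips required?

Counting alone: the warden can take at most 2 across per trip to the dry ground, so moving all 7 needs at least 4 loaded trips out, with a return between consecutive ones — at least 7 crossings.
The safety rule pushes this higher. Following every safe sequence of crossings, the most of the 7 that can be at the dry ground as the punt arrives there on crossings 7, 9 is 5, 6 respectively — never all 7.
So no plan with fewer than 11 crossings exists, and this one achieves 11:
1. Warden goes to the dry ground with sample A and sample K.
2. Warden goes back to the marsh camp with sample K.
3. Warden goes to the dry ground with sample E and sample N.
4. Warden goes back to the marsh camp with sample A.
5. Warden goes to the dry ground with sample A and sample H.
6. Warden goes back to the marsh camp with sample A.
7. Warden goes to the dry ground with sample K and sample L.
8. Warden goes back to the marsh camp with sample K.
9. Warden goes to the dry ground with sample K and sample M.
10. Warden goes back to the marsh camp with sample K.
11. Warden goes to the dry ground with sample A and sample K.

11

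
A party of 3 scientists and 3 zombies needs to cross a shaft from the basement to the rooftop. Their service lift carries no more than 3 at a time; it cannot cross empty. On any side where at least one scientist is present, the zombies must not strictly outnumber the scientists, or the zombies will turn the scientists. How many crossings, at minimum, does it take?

Counting alone: each trip to the rooftop takes at most 3 across and each return brings at least 1 back, so after t trips out (and t−1 returns) at most 3t − (t−1) of the 6 are across; that first reaches 6 at t = 3, so at least 5 crossings are needed.
The plan below uses exactly 5 crossings, so it is optimal:
1. 2 zombies → the rooftop.  (the basement: 3S 1Z; the rooftop: 0S 2Z)
2. 1 zombie ← the basement.  (the basement: 3S 2Z; the rooftop: 0S 1Z)
3. 3 scientists → the rooftop.  (the basement: 0S 2Z; the rooftop: 3S 1Z)
4. 1 zombie ← the basement.  (the basement: 0S 3Z; the rooftop: 3S 0Z)
5. 3 zombies → the rooftop.  (the basement: 0S 0Z; the rooftop: 3S 3Z)

5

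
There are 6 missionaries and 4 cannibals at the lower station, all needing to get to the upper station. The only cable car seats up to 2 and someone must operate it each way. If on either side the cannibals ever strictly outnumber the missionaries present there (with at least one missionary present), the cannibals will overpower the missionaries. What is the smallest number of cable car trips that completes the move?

17

Counting alone: each trip to the upper station takes at most 2 across and each return brings at least 1 back, so after t trips out (and t−1 returns) at most 2t − (t−1) of the 10 are across; that first reaches 10 at t = 9, so at least 17 crossings are needed.
The plan below uses exactly 17 crossings, so it is optimal:
1. 2 cannibals → the upper station.  (the lower station: 6M 2C; the upper station: 0M 2C)
2. 1 cannibal ← the lower station.  (the lower station: 6M 3C; the upper station: 0M 1C)
3. 2 cannibals → the upper station.  (the lower station: 6M 1C; the upper station: 0M 3C)
4. 1 cannibal ← the lower station.  (the lower station: 6M 2C; the upper station: 0M 2C)
5. 2 missionaries → the upper station.  (the lower station: 4M 2C; the upper station: 2M 2C)
6. 1 cannibal ← the lower station.  (the lower station: 4M 3C; the upper station: 2M 1C)
7. 1 missionary and 1 cannibal → the upper station.  (the lower station: 3M 2C; the upper station: 3M 2C)
8. 1 cannibal ← the lower station.  (the lower station: 3M 3C; the upper station: 3M 1C)
9. 2 cannibals → the upper station.  (the lower station: 3M 1C; the upper station: 3M 3C)
10. 1 cannibal ← the lower station.  (the lower station: 3M 2C; the upper station: 3M 2C)
11. 1 missionary and 1 cannibal → the upper station.  (the lower station: 2M 1C; the upper station: 4M 3C)
12. 1 cannibal ← the lower station.  (the lower station: 2M 2C; the upper station: 4M 2C)
13. 2 cannibals → the upper station.  (the lower station: 2M 0C; the upper station: 4M 4C)
14. 1 cannibal ← the lower station.  (the lower station: 2M 1C; the upper station: 4M 3C)
15. 1 missionary and 1 cannibal → the upper station.  (the lower station: 1M 0C; the upper station: 5M 4C)
16. 1 cannibal ← the lower station.  (the lower station: 1M 1C; the upper station: 5M 3C)
17. 1 missionary and 1 cannibal → the upper station.  (the lower station: 0M 0C; the upper station: 6M 4C)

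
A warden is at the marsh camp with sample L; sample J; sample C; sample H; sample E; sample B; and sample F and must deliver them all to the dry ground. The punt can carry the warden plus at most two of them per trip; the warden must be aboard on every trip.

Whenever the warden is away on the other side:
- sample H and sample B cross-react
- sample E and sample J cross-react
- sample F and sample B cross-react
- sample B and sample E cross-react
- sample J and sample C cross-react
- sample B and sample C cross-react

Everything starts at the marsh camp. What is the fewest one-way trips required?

Counting alone: the warden can take at most 2 across per trip to the dry ground, so moving all 7 needs at least 4 loaded trips out, with a return between consecutive ones — at least 7 crossings.
The safety rule pushes this higher. Following every safe sequence of crossings, the most of the 7 that can be at the dry ground as the punt arrives there on crossing 7 is 6 — never all 7.
So no plan with fewer than 9 crossings exists, and this one achieves 9:
1. Warden goes to the dry ground with sample B and sample J.
2. Warden goes back to the marsh camp alone.
3. Warden goes to the dry ground with sample L.
4. Warden goes back to the marsh camp alone.
5. Warden goes to the dry ground with sample C and sample H.
6. Warden goes back to the marsh camp with sample B and sample J.
7. Warden goes to the dry ground with sample E and sample F.
8. Warden goes back to the marsh camp alone.
9. Warden goes to the dry ground with sample B and sample J.

9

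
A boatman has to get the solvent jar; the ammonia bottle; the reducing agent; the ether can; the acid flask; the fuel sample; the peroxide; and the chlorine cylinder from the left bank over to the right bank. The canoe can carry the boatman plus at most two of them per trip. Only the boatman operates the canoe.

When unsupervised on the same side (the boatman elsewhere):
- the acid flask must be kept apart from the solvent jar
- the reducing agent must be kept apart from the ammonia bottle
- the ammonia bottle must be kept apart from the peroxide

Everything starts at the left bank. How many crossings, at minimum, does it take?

Counting alone: the boatman can take at most 2 across per trip to the right bank, so moving all 8 needs at least 4 loaded trips out, with a return between consecutive ones — at least 7 crossings.
The safety rule pushes this higher. Following every safe sequence of crossings, the most of the 8 that can be at the right bank as the canoe arrives there on crossing 7 is 7 — never all 8.
So no plan with fewer than 9 crossings exists, and this one achieves 9:
1. Boatman goes to the right bank with the ammonia bottle and the solvent jar.  [the left bank: the acid flask, the chlorine cylinder, the ether can, the fuel sample, the peroxide, the reducing agent | the right bank: the ammonia bottle, the solvent jar]
2. Boatman goes back to the left bank alone.  [the left bank: the acid flask, the chlorine cylinder, the ether can, the fuel sample, the peroxide, the reducing agent | the right bank: the ammonia bottle, the solvent jar]
3. Boatman goes to the right bank with the reducing agent.  [the left bank: the acid flask, the chlorine cylinder, the ether can, the fuel sample, the peroxide | the right bank: the ammonia bottle, the reducing agent, the solvent jar]
4. Boatman goes back to the left bank with the ammonia bottle.  [the left bank: the acid flask, the ammonia bottle, the chlorine cylinder, the ether can, the fuel sample, the peroxide | the right bank: the reducing agent, the solvent jar]
5. Boatman goes to the right bank with the ether can and the peroxide.  [the left bank: the acid flask, the ammonia bottle, the chlorine cylinder, the fuel sample | the right bank: the ether can, the peroxide, the reducing agent, the solvent jar]
6. Boatman goes back to the left bank alone.  [the left bank: the acid flask, the ammonia bottle, the chlorine cylinder, the fuel sample | the right bank: the ether can, the peroxide, the reducing agent, the solvent jar]
7. Boatman goes to the right bank with the chlorine cylinder and the fuel sample.  [the left bank: the acid flask, the ammonia bottle | the right bank: the chlorine cylinder, the ether can, the fuel sample, the peroxide, the reducing agent, the solvent jar]
8. Boatman goes back to the left bank alone.  [the left bank: the acid flask, the ammonia bottle | the right bank: the chlorine cylinder, the ether can, the fuel sample, the peroxide, the reducing agent, the solvent jar]
9. Boatman goes to the right bank with the acid flask and the ammonia bottle.  [the left bank: — | the right bank: the acid flask, the ammonia bottle, the chlorine cylinder, the ether can, the fuel sample, the peroxide, the reducing agent, the solvent jar]

9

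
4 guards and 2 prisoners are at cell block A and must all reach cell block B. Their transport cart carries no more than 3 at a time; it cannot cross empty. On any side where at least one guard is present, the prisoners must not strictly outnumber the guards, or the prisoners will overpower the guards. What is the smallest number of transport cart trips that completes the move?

Counting alone: each trip to cell block B takes at most 3 across and each return brings at least 1 back, so after t trips out (and t−1 returns) at most 3t − (t−1) of the 6 are across; that first reaches 6 at t = 3, so at least 5 crossings are needed.
The plan below uses exactly 5 crossings, so it is optimal:
1. 2 prisoners → cell block B.  (cell block A: 4G 0P; cell block B: 0G 2P)
2. 1 prisoner ← cell block A.  (cell block A: 4G 1P; cell block B: 0G 1P)
3. 2 guards and 1 prisoner → cell block B.  (cell block A: 2G 0P; cell block B: 2G 2P)
4. 1 prisoner ← cell block A.  (cell block A: 2G 1P; cell block B: 2G 1P)
5. 2 guards and 1 prisoner → cell block B.  (cell block A: 0G 0P; cell block B: 4G 2P)

5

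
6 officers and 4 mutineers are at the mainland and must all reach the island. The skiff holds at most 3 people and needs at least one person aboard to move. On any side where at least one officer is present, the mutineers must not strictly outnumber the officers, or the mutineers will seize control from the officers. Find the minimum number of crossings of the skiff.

Counting alone: each trip to the island takes at most 3 across and each return brings at least 1 back, so after t trips out (and t−1 returns) at most 3t − (t−1) of the 10 are across; that first reaches 10 at t = 5, so at least 9 crossings are needed.
The plan below uses exactly 9 crossings, so it is optimal:
1. 2 mutineers → the island.  (the mainland: 6O 2M; the island: 0O 2M)
2. 1 mutineer ← the mainland.  (the mainland: 6O 3M; the island: 0O 1M)
3. 3 mutineers → the island.  (the mainland: 6O 0M; the island: 0O 4M)
4. 1 mutineer ← the mainland.  (the mainland: 6O 1M; the island: 0O 3M)
5. 3 officers → the island.  (the mainland: 3O 1M; the island: 3O 3M)
6. 1 mutineer ← the mainland.  (the mainland: 3O 2M; the island: 3O 2M)
7. 1 officer and 2 mutineers → the island.  (the mainland: 2O 0M; the island: 4O 4M)
8. 1 mutineer ← the mainland.  (the mainland: 2O 1M; the island: 4O 3M)
9. 2 officers and 1 mutineer → the island.  (the mainland: 0O 0M; the island: 6O 4M)

9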